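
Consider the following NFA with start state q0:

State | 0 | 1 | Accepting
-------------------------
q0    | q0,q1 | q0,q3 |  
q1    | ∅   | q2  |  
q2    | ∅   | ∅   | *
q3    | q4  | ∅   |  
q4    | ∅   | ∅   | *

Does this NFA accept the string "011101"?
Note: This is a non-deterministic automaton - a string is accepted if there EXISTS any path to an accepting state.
Track the set of states the NFA could be in: start {q0}
Read '0': {q0} → {q0, q1}
Read '1': {q0, q1} → {q0, q2, q3}
Read '1': {q0, q2, q3} → {q0, q3}
Read '1': {q0, q3} → {q0, q3}
Read '0': {q0, q3} → {q0, q1, q4}
Read '1': {q0, q1, q4} → {q0, q2, q3}
Final set {q0, q2, q3} contains accepting state(s) {q2} → accepted.

Final answer: Yes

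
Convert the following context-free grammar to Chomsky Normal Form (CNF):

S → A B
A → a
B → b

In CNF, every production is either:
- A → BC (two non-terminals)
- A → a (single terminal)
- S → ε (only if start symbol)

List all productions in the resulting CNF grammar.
The grammar has no ε-productions or unit productions to eliminate.
S → A B is already in CNF (two non-terminals) – keep it.
A → a is already in CNF (single terminal) – keep it.
B → b is already in CNF (single terminal) – keep it.
Resulting CNF grammar (3 productions): A → a; B → b; S → A B

Final answer: A → a; B → b; S → A B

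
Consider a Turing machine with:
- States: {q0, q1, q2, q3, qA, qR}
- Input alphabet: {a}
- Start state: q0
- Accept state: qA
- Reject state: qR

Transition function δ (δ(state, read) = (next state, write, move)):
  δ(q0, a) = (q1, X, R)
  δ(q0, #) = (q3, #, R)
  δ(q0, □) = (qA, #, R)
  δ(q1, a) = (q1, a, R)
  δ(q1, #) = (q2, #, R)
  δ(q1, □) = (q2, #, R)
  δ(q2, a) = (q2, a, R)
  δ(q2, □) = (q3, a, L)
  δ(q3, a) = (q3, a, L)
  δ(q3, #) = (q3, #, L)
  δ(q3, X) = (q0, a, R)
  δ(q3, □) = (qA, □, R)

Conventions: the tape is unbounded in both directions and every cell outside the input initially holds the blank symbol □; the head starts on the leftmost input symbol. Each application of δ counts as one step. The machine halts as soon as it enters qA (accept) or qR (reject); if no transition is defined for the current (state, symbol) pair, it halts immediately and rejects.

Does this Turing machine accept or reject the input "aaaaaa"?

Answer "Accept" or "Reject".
Trace (configuration after each step, as tape_left[state]tape_right with head position):
Step 0: [q0]aaaaaa (head at position 0)
Step 1: X[q1]aaaaa (head 1)
Step 2: Xa[q1]aaaa (head 2)
Step 3: Xaa[q1]aaa (head 3)
Step 4: Xaaa[q1]aa (head 4)
Step 5: Xaaaa[q1]a (head 5)
Step 6: Xaaaaa[q1]□ (head 6)
Step 7: Xaaaaa#[q2]□ (head 7)
Step 8: Xaaaaa[q3]#a (head 6)
Step 9: Xaaaa[q3]a#a (head 5)
Step 10: Xaaa[q3]aa#a (head 4)
Step 11: Xaa[q3]aaa#a (head 3)
Step 12: Xa[q3]aaaa#a (head 2)
Step 13: X[q3]aaaaa#a (head 1)
Step 14: [q3]Xaaaaa#a (head 0)
Step 15: a[q0]aaaaa#a (head 1)
Step 16: aX[q1]aaaa#a (head 2)
Step 17: aXa[q1]aaa#a (head 3)
Step 18: aXaa[q1]aa#a (head 4)
Step 19: aXaaa[q1]a#a (head 5)
Step 20: aXaaaa[q1]#a (head 6)
Step 21: aXaaaa#[q2]a (head 7)
Step 22: aXaaaa#a[q2]□ (head 8)
Step 23: aXaaaa#[q3]aa (head 7)
Step 24: aXaaaa[q3]#aa (head 6)
Step 25: aXaaa[q3]a#aa (head 5)
Step 26: aXaa[q3]aa#aa (head 4)
Step 27: aXa[q3]aaa#aa (head 3)
Step 28: aX[q3]aaaa#aa (head 2)
Step 29: a[q3]Xaaaa#aa (head 1)
Step 30: aa[q0]aaaa#aa (head 2)
Step 31: aaX[q1]aaa#aa (head 3)
Step 32: aaXa[q1]aa#aa (head 4)
Step 33: aaXaa[q1]a#aa (head 5)
Step 34: aaXaaa[q1]#aa (head 6)
Step 35: aaXaaa#[q2]aa (head 7)
Step 36: aaXaaa#a[q2]a (head 8)
Step 37: aaXaaa#aa[q2]□ (head 9)
Step 38: aaXaaa#a[q3]aa (head 8)
Step 39: aaXaaa#[q3]aaa (head 7)
Step 40: aaXaaa[q3]#aaa (head 6)
Step 41: aaXaa[q3]a#aaa (head 5)
Step 42: aaXa[q3]aa#aaa (head 4)
Step 43: aaX[q3]aaa#aaa (head 3)
Step 44: aa[q3]Xaaa#aaa (head 2)
Step 45: aaa[q0]aaa#aaa (head 3)
Step 46: aaaX[q1]aa#aaa (head 4)
Step 47: aaaXa[q1]a#aaa (head 5)
Step 48: aaaXaa[q1]#aaa (head 6)
Step 49: aaaXaa#[q2]aaa (head 7)
Step 50: aaaXaa#a[q2]aa (head 8)
Step 51: aaaXaa#aa[q2]a (head 9)
Step 52: aaaXaa#aaa[q2]□ (head 10)
Step 53: aaaXaa#aa[q3]aa (head 9)
Step 54: aaaXaa#a[q3]aaa (head 8)
Step 55: aaaXaa#[q3]aaaa (head 7)
Step 56: aaaXaa[q3]#aaaa (head 6)
Step 57: aaaXa[q3]a#aaaa (head 5)
Step 58: aaaX[q3]aa#aaaa (head 4)
Step 59: aaa[q3]Xaa#aaaa (head 3)
Step 60: aaaa[q0]aa#aaaa (head 4)
Step 61: aaaaX[q1]a#aaaa (head 5)
Step 62: aaaaXa[q1]#aaaa (head 6)
Step 63: aaaaXa#[q2]aaaa (head 7)
Step 64: aaaaXa#a[q2]aaa (head 8)
Step 65: aaaaXa#aa[q2]aa (head 9)
Step 66: aaaaXa#aaa[q2]a (head 10)
Step 67: aaaaXa#aaaa[q2]□ (head 11)
Step 68: aaaaXa#aaa[q3]aa (head 10)
Step 69: aaaaXa#aa[q3]aaa (head 9)
Step 70: aaaaXa#a[q3]aaaa (head 8)
Step 71: aaaaXa#[q3]aaaaa (head 7)
Step 72: aaaaXa[q3]#aaaaa (head 6)
Step 73: aaaaX[q3]a#aaaaa (head 5)
Step 74: aaaa[q3]Xa#aaaaa (head 4)
Step 75: aaaaa[q0]a#aaaaa (head 5)
Step 76: aaaaaX[q1]#aaaaa (head 6)
Step 77: aaaaaX#[q2]aaaaa (head 7)
Step 78: aaaaaX#a[q2]aaaa (head 8)
Step 79: aaaaaX#aa[q2]aaa (head 9)
Step 80: aaaaaX#aaa[q2]aa (head 10)
Step 81: aaaaaX#aaaa[q2]a (head 11)
Step 82: aaaaaX#aaaaa[q2]□ (head 12)
Step 83: aaaaaX#aaaa[q3]aa (head 11)
Step 84: aaaaaX#aaa[q3]aaa (head 10)
Step 85: aaaaaX#aa[q3]aaaa (head 9)
Step 86: aaaaaX#a[q3]aaaaa (head 8)
Step 87: aaaaaX#[q3]aaaaaa (head 7)
Step 88: aaaaaX[q3]#aaaaaa (head 6)
Step 89: aaaaa[q3]X#aaaaaa (head 5)
Step 90: aaaaaa[q0]#aaaaaa (head 6)
Step 91: aaaaaa#[q3]aaaaaa (head 7)
Step 92: aaaaaa[q3]#aaaaaa (head 6)
Step 93: aaaaa[q3]a#aaaaaa (head 5)
Step 94: aaaa[q3]aa#aaaaaa (head 4)
Step 95: aaa[q3]aaa#aaaaaa (head 3)
Step 96: aa[q3]aaaa#aaaaaa (head 2)
Step 97: a[q3]aaaaa#aaaaaa (head 1)
Step 98: [q3]aaaaaa#aaaaaa (head 0)
Step 99: [q3]□aaaaaa#aaaaaa (head -1)
Step 100: □[qA]aaaaaa#aaaaaa (head 0)
The machine is in qA, so it halts and accepts.

Final answer: Accept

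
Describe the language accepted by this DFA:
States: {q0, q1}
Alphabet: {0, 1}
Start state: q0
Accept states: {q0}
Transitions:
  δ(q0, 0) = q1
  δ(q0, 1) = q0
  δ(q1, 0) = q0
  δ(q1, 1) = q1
Analyzing the DFA structure:
Start state: q0
Accept states: {q0}
Interpreting what each state remembers (checking against the transitions):
  q0: an even number of 0s has been read so far
  q1: an odd number of 0s has been read so far
  δ(q0, 0): in q0 (an even number of 0s has been read so far), after reading 0 we have: an odd number of 0s has been read so far → q1
  δ(q0, 1): in q0 (an even number of 0s has been read so far), after reading 1 we have: an even number of 0s has been read so far → q0
  δ(q1, 0): in q1 (an odd number of 0s has been read so far), after reading 0 we have: an even number of 0s has been read so far → q0
  δ(q1, 1): in q1 (an odd number of 0s has been read so far), after reading 1 we have: an odd number of 0s has been read so far → q1
A string is accepted iff it ends in {q0}, i.e. an even number of 0s has been read so far.
Language: All binary strings with an even number of 0s

Final answer: All binary strings with an even number of 0s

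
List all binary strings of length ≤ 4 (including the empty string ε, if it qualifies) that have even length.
Checking every binary string of length 0 to 4:
  Length 0: accepted: ε | rejected: (none)
  Length 1: accepted: (none) | rejected: 0, 1
  Length 2: accepted: 00, 01, 10, 11 | rejected: (none)
  Length 3: accepted: (none) | rejected: 000, 001, 010, 011, 100, 101, 110, 111
  Length 4: accepted: 0000, 0001, 0010, 0011, 0100, 0101, 0110, 0111, 1000, 1001, 1010, 1011, 1100, 1101, 1110, 1111 | rejected: (none)
Total: 21 string(s).

Final answer: ε, 00, 01, 10, 11, 0000, 0001, 0010, 0011, 0100, 0101, 0110, 0111, 1000, 1001, 1010, 1011, 1100, 1101, 1110, 1111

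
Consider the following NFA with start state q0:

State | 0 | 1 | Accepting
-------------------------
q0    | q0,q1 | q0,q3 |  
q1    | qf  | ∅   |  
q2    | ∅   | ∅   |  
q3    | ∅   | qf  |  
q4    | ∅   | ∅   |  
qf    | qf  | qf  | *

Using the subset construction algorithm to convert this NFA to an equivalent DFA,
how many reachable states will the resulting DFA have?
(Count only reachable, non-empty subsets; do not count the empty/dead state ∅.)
Start subset: {q0}
{q0}: on 0 → {q0, q1}, on 1 → {q0, q3}
{q0, q1}: on 0 → {q0, q1, qf}, on 1 → {q0, q3}
{q0, q3}: on 0 → {q0, q1}, on 1 → {q0, q3, qf}
{q0, q1, qf}: on 0 → {q0, q1, qf}, on 1 → {q0, q3, qf}
{q0, q3, qf}: on 0 → {q0, q1, qf}, on 1 → {q0, q3, qf}
Reachable non-empty subsets: {q0}, {q0, q1}, {q0, q3}, {q0, q1, qf}, {q0, q3, qf} — 5 in total.

Final answer: 5 states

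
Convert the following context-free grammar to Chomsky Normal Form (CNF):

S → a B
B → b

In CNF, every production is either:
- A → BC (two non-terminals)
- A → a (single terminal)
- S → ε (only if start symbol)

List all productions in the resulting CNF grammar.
The grammar has no ε-productions or unit productions to eliminate.
S → a B has terminal a in a right-hand side of length ≥ 2: introduce T_a → a and use T_a in place of a.
B → b is already in CNF (single terminal) – keep it.
S → a B becomes S → T_a B.
Resulting CNF grammar (3 productions): T_a → a; B → b; S → T_a B

Final answer: T_a → a; B → b; S → T_a B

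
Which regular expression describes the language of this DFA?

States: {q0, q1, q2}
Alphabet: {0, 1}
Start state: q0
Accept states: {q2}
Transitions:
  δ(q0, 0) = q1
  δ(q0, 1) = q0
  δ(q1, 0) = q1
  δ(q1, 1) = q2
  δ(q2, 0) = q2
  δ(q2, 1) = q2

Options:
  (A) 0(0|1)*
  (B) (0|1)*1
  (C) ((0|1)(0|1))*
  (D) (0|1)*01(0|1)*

Testing sample strings against the DFA:
  '01' -> accepted
  '00110' -> accepted
  '111' -> rejected
  '0010' -> accepted
Checking each option for a counterexample:
  (A) 0(0|1)*: '0' is rejected by the DFA but matches the regex → eliminated
  (B) (0|1)*1: '1' is rejected by the DFA but matches the regex → eliminated
  (C) ((0|1)(0|1))*: ε is rejected by the DFA but matches the regex → eliminated
  (D) (0|1)*01(0|1)*: agrees with the DFA on all strings of length ≤ 4
Only (D) (0|1)*01(0|1)* is consistent with the DFA.

Final answer: (D) (0|1)*01(0|1)*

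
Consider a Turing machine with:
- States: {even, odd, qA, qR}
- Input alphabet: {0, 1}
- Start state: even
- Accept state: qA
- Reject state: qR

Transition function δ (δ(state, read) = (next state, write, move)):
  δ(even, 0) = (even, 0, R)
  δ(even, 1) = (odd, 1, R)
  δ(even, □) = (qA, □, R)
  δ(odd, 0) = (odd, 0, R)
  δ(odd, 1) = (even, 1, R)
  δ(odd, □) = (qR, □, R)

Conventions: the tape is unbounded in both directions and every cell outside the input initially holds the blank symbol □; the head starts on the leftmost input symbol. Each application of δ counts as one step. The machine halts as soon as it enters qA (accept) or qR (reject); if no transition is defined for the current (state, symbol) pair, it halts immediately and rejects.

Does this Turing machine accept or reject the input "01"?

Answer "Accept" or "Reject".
Step 0: [even]01 (head at position 0)
Step 1: δ(even, 0) = (even, 0, R)  ⊢  0[even]1 (head at position 1)
Step 2: δ(even, 1) = (odd, 1, R)  ⊢  01[odd]□ (head at position 2)
Step 3: δ(odd, □) = (qR, □, R)  ⊢  01□[qR]□ (head at position 3)
The machine is in qR, so it halts and rejects.

Final answer: Reject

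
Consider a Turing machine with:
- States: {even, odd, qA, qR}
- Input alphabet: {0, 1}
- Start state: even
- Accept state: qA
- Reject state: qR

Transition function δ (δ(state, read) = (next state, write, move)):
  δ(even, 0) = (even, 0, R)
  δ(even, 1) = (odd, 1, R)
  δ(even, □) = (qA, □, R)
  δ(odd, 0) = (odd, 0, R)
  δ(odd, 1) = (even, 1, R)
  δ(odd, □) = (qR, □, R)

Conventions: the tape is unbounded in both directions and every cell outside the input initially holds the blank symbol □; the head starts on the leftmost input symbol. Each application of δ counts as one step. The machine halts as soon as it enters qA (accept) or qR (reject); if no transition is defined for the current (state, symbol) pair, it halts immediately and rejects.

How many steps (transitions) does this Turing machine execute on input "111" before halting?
Step 0: [even]111 (head at position 0)
Step 1: δ(even, 1) = (odd, 1, R)  ⊢  1[odd]11 (head at position 1)
Step 2: δ(odd, 1) = (even, 1, R)  ⊢  11[even]1 (head at position 2)
Step 3: δ(even, 1) = (odd, 1, R)  ⊢  111[odd]□ (head at position 3)
Step 4: δ(odd, □) = (qR, □, R)  ⊢  111□[qR]□ (head at position 4)
The machine is in qR, so it halts and rejects.
Number of transitions executed: 4.

Final answer: 4 steps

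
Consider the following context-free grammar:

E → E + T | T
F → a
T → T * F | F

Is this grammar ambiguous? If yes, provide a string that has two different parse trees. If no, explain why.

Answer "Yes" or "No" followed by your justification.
This is the standard stratified expression grammar: '+' is introduced only by the left-recursive rule E → E + T and '*' only by the left-recursive rule T → T * F, with F → a. For any string, the last '+' must be the one produced at the root E (everything after it is a T containing no '+'), and likewise within each T the last '*' is produced at its root. This fixes the parse tree uniquely (left-associative, '*' binding tighter than '+'), so every string has exactly one parse tree.

Final answer: No - the grammar is unambiguous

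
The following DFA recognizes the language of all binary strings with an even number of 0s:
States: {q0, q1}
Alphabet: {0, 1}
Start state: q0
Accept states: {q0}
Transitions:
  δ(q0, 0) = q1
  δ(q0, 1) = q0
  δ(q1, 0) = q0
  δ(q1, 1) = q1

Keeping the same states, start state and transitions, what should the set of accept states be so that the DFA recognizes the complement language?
The DFA is complete (every state has a transition on every symbol), so the complement
is recognized by the same DFA with accepting and non-accepting states swapped.
Original accept states: {q0}
Complement accept states = All states - Original accept states
= {q0, q1} - {q0}
= {q1}
Complement language: strings with an ODD number of 0s

Final answer: {q1}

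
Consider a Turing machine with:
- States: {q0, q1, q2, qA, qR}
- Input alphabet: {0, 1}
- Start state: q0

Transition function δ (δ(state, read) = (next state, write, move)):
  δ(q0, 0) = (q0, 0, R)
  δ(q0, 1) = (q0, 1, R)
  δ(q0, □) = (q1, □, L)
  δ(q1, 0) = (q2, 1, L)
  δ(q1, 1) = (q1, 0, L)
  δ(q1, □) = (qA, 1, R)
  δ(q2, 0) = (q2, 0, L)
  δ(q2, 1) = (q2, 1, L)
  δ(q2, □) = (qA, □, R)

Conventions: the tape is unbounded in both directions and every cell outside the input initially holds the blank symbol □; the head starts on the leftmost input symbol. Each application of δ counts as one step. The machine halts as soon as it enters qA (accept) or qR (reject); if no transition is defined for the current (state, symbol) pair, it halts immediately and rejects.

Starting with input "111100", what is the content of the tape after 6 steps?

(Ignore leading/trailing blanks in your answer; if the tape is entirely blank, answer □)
Step 0: [q0]111100 (head at position 0)
Step 1: δ(q0, 1) = (q0, 1, R)  ⊢  1[q0]11100 (head at position 1)
Step 2: δ(q0, 1) = (q0, 1, R)  ⊢  11[q0]1100 (head at position 2)
Step 3: δ(q0, 1) = (q0, 1, R)  ⊢  111[q0]100 (head at position 3)
Step 4: δ(q0, 1) = (q0, 1, R)  ⊢  1111[q0]00 (head at position 4)
Step 5: δ(q0, 0) = (q0, 0, R)  ⊢  11110[q0]0 (head at position 5)
Step 6: δ(q0, 0) = (q0, 0, R)  ⊢  111100[q0]□ (head at position 6)
Tape after 6 steps (ignoring surrounding blanks): 111100

Final answer: Tape: 111100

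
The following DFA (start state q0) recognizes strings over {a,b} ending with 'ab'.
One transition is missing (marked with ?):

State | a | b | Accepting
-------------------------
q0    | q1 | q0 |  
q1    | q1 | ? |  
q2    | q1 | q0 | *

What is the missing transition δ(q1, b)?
q2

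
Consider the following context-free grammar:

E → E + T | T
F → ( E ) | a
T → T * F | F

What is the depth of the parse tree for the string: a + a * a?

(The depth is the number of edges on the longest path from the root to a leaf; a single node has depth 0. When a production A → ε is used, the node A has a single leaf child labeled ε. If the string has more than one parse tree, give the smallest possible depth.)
The grammar is unambiguous; the parse tree of a + a * a is:
E → E + T at the root (depth 0).
  Left E (depth 1) → T (2) → F (3) → a (4).
  Right T (depth 1) → T * F; that T (2) → F (3) → a (4); F (2) → a (3).
The longest root-to-leaf paths have 4 edges.
Depth = 4.

Final answer: 4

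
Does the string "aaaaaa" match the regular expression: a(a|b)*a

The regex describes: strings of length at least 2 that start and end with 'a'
Yes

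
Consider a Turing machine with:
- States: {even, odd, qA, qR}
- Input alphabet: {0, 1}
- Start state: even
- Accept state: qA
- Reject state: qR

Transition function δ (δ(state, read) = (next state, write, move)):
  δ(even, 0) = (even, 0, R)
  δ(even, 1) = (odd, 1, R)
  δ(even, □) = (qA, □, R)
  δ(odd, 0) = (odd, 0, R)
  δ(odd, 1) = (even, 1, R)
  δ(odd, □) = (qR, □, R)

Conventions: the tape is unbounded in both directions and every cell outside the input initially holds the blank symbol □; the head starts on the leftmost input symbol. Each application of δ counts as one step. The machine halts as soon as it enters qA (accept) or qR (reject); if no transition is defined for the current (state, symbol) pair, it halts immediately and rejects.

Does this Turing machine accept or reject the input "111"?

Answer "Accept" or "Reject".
Step 0: [even]111 (head at position 0)
Step 1: δ(even, 1) = (odd, 1, R)  ⊢  1[odd]11 (head at position 1)
Step 2: δ(odd, 1) = (even, 1, R)  ⊢  11[even]1 (head at position 2)
Step 3: δ(even, 1) = (odd, 1, R)  ⊢  111[odd]□ (head at position 3)
Step 4: δ(odd, □) = (qR, □, R)  ⊢  111□[qR]□ (head at position 4)
The machine is in qR, so it halts and rejects.

Final answer: Reject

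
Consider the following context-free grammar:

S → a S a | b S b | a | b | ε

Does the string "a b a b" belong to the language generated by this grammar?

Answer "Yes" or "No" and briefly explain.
Every production places the same symbol at both ends (or yields a single symbol / ε), so every derived string is a palindrome. a b a b reversed is b a b a ≠ a b a b, so it is not a palindrome and cannot be derived (already the first step fails: the string starts with a but ends with b, so neither S → a S a nor S → b S b fits).

Final answer: No - no valid derivation exists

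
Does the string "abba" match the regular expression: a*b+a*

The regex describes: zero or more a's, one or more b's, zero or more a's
Yes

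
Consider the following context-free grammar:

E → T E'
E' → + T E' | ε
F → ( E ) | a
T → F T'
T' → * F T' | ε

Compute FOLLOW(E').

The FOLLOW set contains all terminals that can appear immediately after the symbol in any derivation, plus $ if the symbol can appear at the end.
Useful FIRST sets: FIRST(E') = {+, ε}, FIRST(T') = {*, ε} (both E' and T' are nullable).
FOLLOW(E): E is the start symbol → $; E appears in F → ( E ) followed by ')' → FOLLOW(E) = {), $}.
FOLLOW(E'): E' appears at the right end of E → T E' and of E' → + T E', so FOLLOW(E') ⊇ FOLLOW(E) (the second occurrence adds nothing new). FOLLOW(E') = {), $}.

Final answer: {$, )}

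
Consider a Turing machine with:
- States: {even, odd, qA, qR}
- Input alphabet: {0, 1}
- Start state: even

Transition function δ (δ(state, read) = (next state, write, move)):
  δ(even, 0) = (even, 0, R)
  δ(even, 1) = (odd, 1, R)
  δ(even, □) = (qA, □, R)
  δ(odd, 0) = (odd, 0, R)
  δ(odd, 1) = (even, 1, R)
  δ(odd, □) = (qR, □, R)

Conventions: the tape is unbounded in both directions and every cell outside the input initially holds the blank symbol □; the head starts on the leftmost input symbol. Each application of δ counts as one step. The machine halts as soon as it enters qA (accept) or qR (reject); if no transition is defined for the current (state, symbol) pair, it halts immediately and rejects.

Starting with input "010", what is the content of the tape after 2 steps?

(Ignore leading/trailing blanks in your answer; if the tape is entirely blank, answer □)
Step 0: [even]010 (head at position 0)
Step 1: δ(even, 0) = (even, 0, R)  ⊢  0[even]10 (head at position 1)
Step 2: δ(even, 1) = (odd, 1, R)  ⊢  01[odd]0 (head at position 2)
Tape after 2 steps (ignoring surrounding blanks): 010

Final answer: Tape: 010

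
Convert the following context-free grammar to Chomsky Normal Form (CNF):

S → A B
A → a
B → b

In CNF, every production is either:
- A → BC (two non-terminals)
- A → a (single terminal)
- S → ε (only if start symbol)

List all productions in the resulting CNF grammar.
The grammar has no ε-productions or unit productions to eliminate.
S → A B is already in CNF (two non-terminals) – keep it.
A → a is already in CNF (single terminal) – keep it.
B → b is already in CNF (single terminal) – keep it.
Resulting CNF grammar (3 productions): A → a; B → b; S → A B

Final answer: A → a; B → b; S → A B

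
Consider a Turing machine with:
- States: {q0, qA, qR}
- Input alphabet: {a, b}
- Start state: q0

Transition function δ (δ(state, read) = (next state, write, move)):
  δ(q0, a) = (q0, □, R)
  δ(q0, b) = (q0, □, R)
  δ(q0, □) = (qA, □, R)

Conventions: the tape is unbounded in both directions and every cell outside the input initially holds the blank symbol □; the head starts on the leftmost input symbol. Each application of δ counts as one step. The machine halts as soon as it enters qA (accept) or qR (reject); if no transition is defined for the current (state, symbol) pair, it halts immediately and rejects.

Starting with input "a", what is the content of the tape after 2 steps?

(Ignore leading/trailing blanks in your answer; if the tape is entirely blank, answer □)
Step 0: [q0]a (head at position 0)
Step 1: δ(q0, a) = (q0, □, R)  ⊢  □[q0]□ (head at position 1)
Step 2: δ(q0, □) = (qA, □, R)  ⊢  □□[qA]□ (head at position 2)
Tape after 2 steps (ignoring surrounding blanks): □

Final answer: Tape: □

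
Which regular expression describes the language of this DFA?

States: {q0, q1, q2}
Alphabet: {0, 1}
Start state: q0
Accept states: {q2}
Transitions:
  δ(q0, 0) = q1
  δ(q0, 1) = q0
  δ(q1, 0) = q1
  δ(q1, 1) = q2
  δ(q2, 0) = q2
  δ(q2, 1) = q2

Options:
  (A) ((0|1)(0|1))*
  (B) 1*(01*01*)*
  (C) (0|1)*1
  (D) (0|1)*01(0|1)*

Testing sample strings against the DFA:
  '01' -> accepted
  '011' -> accepted
  '1011' -> accepted
  '010' -> accepted
Checking each option for a counterexample:
  (A) ((0|1)(0|1))*: ε is rejected by the DFA but matches the regex → eliminated
  (B) 1*(01*01*)*: ε is rejected by the DFA but matches the regex → eliminated
  (C) (0|1)*1: '1' is rejected by the DFA but matches the regex → eliminated
  (D) (0|1)*01(0|1)*: agrees with the DFA on all strings of length ≤ 4
Only (D) (0|1)*01(0|1)* is consistent with the DFA.

Final answer: (D) (0|1)*01(0|1)*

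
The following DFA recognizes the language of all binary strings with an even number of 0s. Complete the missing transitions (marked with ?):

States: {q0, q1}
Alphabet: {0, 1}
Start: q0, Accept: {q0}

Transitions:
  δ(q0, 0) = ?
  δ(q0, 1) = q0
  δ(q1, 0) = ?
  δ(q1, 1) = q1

What each state remembers (consistent with the given transitions and accept states):
  q0: an even number of 0s has been read so far
  q1: an odd number of 0s has been read so far
Filling in the missing entries:
  δ(q0, 0): in q0 (an even number of 0s has been read so far), after reading 0 we have: an odd number of 0s has been read so far → q1
  δ(q1, 0): in q1 (an odd number of 0s has been read so far), after reading 0 we have: an even number of 0s has been read so far → q0

Final answer: δ(q0, 0) = q1; δ(q1, 0) = q0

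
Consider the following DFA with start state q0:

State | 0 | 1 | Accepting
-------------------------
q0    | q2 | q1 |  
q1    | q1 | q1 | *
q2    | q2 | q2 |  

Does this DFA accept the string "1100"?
Start in q0.
Read '1': q0 → q1
Read '1': q1 → q1
Read '0': q1 → q1
Read '0': q1 → q1
Final state q1 is accepting, so the string is accepted.

Final answer: Yes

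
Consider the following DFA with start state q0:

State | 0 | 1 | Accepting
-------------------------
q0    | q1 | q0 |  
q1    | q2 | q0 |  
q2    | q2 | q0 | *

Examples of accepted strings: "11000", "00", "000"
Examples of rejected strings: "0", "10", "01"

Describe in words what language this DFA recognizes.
binary strings ending with '00'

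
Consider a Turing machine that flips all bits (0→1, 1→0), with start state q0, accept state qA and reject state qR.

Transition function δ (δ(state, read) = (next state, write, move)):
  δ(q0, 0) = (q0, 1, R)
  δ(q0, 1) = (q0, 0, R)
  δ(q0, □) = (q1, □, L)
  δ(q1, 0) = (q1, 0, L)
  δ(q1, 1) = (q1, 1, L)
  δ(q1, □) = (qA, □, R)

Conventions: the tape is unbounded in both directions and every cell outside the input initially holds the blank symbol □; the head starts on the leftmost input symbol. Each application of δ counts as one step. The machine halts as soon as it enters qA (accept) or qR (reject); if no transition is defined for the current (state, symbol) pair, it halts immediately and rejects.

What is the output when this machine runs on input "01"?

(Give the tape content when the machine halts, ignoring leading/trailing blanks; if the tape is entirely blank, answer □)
Step 0: [q0]01 (head at position 0)
Step 1: δ(q0, 0) = (q0, 1, R)  ⊢  1[q0]1 (head at position 1)
Step 2: δ(q0, 1) = (q0, 0, R)  ⊢  10[q0]□ (head at position 2)
Step 3: δ(q0, □) = (q1, □, L)  ⊢  1[q1]0□ (head at position 1)
Step 4: δ(q1, 0) = (q1, 0, L)  ⊢  [q1]10□ (head at position 0)
Step 5: δ(q1, 1) = (q1, 1, L)  ⊢  [q1]□10□ (head at position -1)
Step 6: δ(q1, □) = (qA, □, R)  ⊢  □[qA]10□ (head at position 0)
The machine is in qA, so it halts and accepts.
Tape content when halted (ignoring surrounding blanks): 10

Final answer: Output: 10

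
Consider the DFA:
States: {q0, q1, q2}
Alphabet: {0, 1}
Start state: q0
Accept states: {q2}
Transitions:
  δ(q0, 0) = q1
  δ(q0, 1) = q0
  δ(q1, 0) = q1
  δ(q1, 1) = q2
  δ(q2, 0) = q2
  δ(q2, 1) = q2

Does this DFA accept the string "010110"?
Processing string "010110":
  q0 --0--> q1
  q1 --1--> q2
  q2 --0--> q2
  q2 --1--> q2
  q2 --1--> q2
  q2 --0--> q2
Final state: q2
Accept states: {q2}
q2 is an accept state, so the string is accepted.

Final answer: Yes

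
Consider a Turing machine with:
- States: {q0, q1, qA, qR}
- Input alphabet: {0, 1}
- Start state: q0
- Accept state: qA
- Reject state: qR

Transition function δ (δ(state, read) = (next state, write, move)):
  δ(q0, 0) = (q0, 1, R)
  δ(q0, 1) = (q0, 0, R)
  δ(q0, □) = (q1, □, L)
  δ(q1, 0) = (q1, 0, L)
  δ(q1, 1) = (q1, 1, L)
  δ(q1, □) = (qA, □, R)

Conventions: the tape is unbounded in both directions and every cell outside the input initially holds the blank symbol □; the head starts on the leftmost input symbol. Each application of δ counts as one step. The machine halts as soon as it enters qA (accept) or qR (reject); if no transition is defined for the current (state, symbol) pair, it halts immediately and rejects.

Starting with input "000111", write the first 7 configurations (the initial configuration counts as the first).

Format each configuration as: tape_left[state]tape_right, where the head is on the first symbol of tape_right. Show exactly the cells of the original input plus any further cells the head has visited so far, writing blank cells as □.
Step 0: [q0]000111 (head at position 0)
Step 1: δ(q0, 0) = (q0, 1, R)  ⊢  1[q0]00111 (head at position 1)
Step 2: δ(q0, 0) = (q0, 1, R)  ⊢  11[q0]0111 (head at position 2)
Step 3: δ(q0, 0) = (q0, 1, R)  ⊢  111[q0]111 (head at position 3)
Step 4: δ(q0, 1) = (q0, 0, R)  ⊢  1110[q0]11 (head at position 4)
Step 5: δ(q0, 1) = (q0, 0, R)  ⊢  11100[q0]1 (head at position 5)
Step 6: δ(q0, 1) = (q0, 0, R)  ⊢  111000[q0]□ (head at position 6)

Final answer: [q0]000111 ⊢ 1[q0]00111 ⊢ 11[q0]0111 ⊢ 111[q0]111 ⊢ 1110[q0]11 ⊢ 11100[q0]1 ⊢ 111000[q0]□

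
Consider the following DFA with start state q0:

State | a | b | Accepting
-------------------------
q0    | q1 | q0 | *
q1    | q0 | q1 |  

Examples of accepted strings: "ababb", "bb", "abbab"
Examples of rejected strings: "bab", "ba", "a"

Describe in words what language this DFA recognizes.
strings over {a,b} with an even number of a's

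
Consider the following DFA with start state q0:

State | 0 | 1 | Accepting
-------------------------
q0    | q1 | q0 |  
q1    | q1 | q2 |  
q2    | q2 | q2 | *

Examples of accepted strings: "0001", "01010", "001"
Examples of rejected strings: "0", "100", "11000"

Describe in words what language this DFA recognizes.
binary strings containing '01' as a substring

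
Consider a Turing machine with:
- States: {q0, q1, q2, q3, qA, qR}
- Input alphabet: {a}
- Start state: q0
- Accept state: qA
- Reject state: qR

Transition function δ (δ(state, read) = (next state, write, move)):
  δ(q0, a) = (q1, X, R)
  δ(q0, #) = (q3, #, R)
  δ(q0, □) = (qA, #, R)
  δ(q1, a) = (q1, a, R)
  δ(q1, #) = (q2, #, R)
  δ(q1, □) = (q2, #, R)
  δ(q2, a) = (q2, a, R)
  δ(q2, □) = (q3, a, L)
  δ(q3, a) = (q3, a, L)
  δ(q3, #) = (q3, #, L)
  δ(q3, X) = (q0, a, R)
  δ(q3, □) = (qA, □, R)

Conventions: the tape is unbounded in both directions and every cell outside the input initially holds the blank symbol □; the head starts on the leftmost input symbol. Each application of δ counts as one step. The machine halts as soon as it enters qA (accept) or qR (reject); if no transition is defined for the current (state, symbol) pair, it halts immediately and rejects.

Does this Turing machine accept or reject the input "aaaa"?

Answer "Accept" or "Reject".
Trace (configuration after each step, as tape_left[state]tape_right with head position):
Step 0: [q0]aaaa (head at position 0)
Step 1: X[q1]aaa (head 1)
Step 2: Xa[q1]aa (head 2)
Step 3: Xaa[q1]a (head 3)
Step 4: Xaaa[q1]□ (head 4)
Step 5: Xaaa#[q2]□ (head 5)
Step 6: Xaaa[q3]#a (head 4)
Step 7: Xaa[q3]a#a (head 3)
Step 8: Xa[q3]aa#a (head 2)
Step 9: X[q3]aaa#a (head 1)
Step 10: [q3]Xaaa#a (head 0)
Step 11: a[q0]aaa#a (head 1)
Step 12: aX[q1]aa#a (head 2)
Step 13: aXa[q1]a#a (head 3)
Step 14: aXaa[q1]#a (head 4)
Step 15: aXaa#[q2]a (head 5)
Step 16: aXaa#a[q2]□ (head 6)
Step 17: aXaa#[q3]aa (head 5)
Step 18: aXaa[q3]#aa (head 4)
Step 19: aXa[q3]a#aa (head 3)
Step 20: aX[q3]aa#aa (head 2)
Step 21: a[q3]Xaa#aa (head 1)
Step 22: aa[q0]aa#aa (head 2)
Step 23: aaX[q1]a#aa (head 3)
Step 24: aaXa[q1]#aa (head 4)
Step 25: aaXa#[q2]aa (head 5)
Step 26: aaXa#a[q2]a (head 6)
Step 27: aaXa#aa[q2]□ (head 7)
Step 28: aaXa#a[q3]aa (head 6)
Step 29: aaXa#[q3]aaa (head 5)
Step 30: aaXa[q3]#aaa (head 4)
Step 31: aaX[q3]a#aaa (head 3)
Step 32: aa[q3]Xa#aaa (head 2)
Step 33: aaa[q0]a#aaa (head 3)
Step 34: aaaX[q1]#aaa (head 4)
Step 35: aaaX#[q2]aaa (head 5)
Step 36: aaaX#a[q2]aa (head 6)
Step 37: aaaX#aa[q2]a (head 7)
Step 38: aaaX#aaa[q2]□ (head 8)
Step 39: aaaX#aa[q3]aa (head 7)
Step 40: aaaX#a[q3]aaa (head 6)
Step 41: aaaX#[q3]aaaa (head 5)
Step 42: aaaX[q3]#aaaa (head 4)
Step 43: aaa[q3]X#aaaa (head 3)
Step 44: aaaa[q0]#aaaa (head 4)
Step 45: aaaa#[q3]aaaa (head 5)
Step 46: aaaa[q3]#aaaa (head 4)
Step 47: aaa[q3]a#aaaa (head 3)
Step 48: aa[q3]aa#aaaa (head 2)
Step 49: a[q3]aaa#aaaa (head 1)
Step 50: [q3]aaaa#aaaa (head 0)
Step 51: [q3]□aaaa#aaaa (head -1)
Step 52: □[qA]aaaa#aaaa (head 0)
The machine is in qA, so it halts and accepts.

Final answer: Accept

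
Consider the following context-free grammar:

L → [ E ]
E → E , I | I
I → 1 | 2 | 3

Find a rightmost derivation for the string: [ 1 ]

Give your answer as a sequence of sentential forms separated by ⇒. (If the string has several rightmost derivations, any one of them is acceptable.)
Start with L.
Step 1: the rightmost non-terminal is L; apply L → [ E ]:  [ E ]
Step 2: the rightmost non-terminal is E; apply E → I:  [ I ]
Step 3: the rightmost non-terminal is I; apply I → 1:  [ 1 ]

Final answer: L ⇒ [ E ] ⇒ [ I ] ⇒ [ 1 ]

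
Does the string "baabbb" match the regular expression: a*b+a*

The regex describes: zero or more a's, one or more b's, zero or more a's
No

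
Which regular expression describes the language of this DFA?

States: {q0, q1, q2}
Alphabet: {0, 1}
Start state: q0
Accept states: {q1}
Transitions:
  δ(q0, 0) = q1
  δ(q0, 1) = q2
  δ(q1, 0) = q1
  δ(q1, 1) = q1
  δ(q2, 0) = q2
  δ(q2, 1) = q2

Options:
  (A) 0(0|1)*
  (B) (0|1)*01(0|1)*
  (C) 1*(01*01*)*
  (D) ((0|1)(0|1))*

Testing sample strings against the DFA:
  '001' -> accepted
  '01101' -> accepted
  '00' -> accepted
  '101' -> rejected
Checking each option for a counterexample:
  (A) 0(0|1)*: agrees with the DFA on all strings of length ≤ 4
  (B) (0|1)*01(0|1)*: '0' is accepted by the DFA but does not match the regex → eliminated
  (C) 1*(01*01*)*: ε is rejected by the DFA but matches the regex → eliminated
  (D) ((0|1)(0|1))*: ε is rejected by the DFA but matches the regex → eliminated
Only (A) 0(0|1)* is consistent with the DFA.

Final answer: (A) 0(0|1)*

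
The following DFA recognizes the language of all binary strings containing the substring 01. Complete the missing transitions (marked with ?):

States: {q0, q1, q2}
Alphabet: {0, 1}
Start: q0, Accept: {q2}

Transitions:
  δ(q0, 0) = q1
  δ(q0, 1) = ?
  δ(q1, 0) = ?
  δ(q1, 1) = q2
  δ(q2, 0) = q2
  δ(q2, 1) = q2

What each state remembers (consistent with the given transitions and accept states):
  q0: 01 not seen yet and the last symbol was not 0
  q1: 01 not seen yet and the last symbol was 0
  q2: the substring 01 has already been seen
Filling in the missing entries:
  δ(q0, 1): in q0 (01 not seen yet and the last symbol was not 0), after reading 1 we have: 01 not seen yet and the last symbol was not 0 → q0
  δ(q1, 0): in q1 (01 not seen yet and the last symbol was 0), after reading 0 we have: 01 not seen yet and the last symbol was 0 → q1

Final answer: δ(q0, 1) = q0; δ(q1, 0) = q1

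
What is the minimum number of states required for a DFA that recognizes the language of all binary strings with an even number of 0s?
Language: binary strings with an even number of 0s
Lower bound (Myhill–Nerode): the prefixes ε, 0 are pairwise distinguishable:
  ε vs 0: suffix ε distinguishes them (ε has zero 0s (accepted), 0 has one 0 (rejected))
So any DFA needs at least 2 states.
Upper bound: a DFA with 2 states exists (one state per class above).
Minimum states: 2

Final answer: 2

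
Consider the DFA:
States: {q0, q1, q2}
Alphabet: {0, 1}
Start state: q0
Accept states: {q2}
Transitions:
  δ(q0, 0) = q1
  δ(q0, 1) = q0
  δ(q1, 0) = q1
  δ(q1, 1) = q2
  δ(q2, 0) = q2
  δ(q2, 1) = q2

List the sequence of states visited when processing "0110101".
Starting at q0
Read '0': q0 -> q1
Read '1': q1 -> q2
Read '1': q2 -> q2
Read '0': q2 -> q2
Read '1': q2 -> q2
Read '0': q2 -> q2
Read '1': q2 -> q2

Final answer: q0 -> q1 -> q2 -> q2 -> q2 -> q2 -> q2 -> q2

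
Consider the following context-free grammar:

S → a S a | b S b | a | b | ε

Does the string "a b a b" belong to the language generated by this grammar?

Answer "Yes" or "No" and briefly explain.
Every production places the same symbol at both ends (or yields a single symbol / ε), so every derived string is a palindrome. a b a b reversed is b a b a ≠ a b a b, so it is not a palindrome and cannot be derived (already the first step fails: the string starts with a but ends with b, so neither S → a S a nor S → b S b fits).

Final answer: No - no valid derivation exists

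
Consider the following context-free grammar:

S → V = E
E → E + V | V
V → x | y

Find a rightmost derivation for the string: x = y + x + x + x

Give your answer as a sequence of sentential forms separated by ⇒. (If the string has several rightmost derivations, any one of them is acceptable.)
Start with S.
Step 1: the rightmost non-terminal is S; apply S → V = E:  V = E
Step 2: the rightmost non-terminal is E; apply E → E + V:  V = E + V
Step 3: the rightmost non-terminal is V; apply V → x:  V = E + x
Step 4: the rightmost non-terminal is E; apply E → E + V:  V = E + V + x
Step 5: the rightmost non-terminal is V; apply V → x:  V = E + x + x
Step 6: the rightmost non-terminal is E; apply E → E + V:  V = E + V + x + x
Step 7: the rightmost non-terminal is V; apply V → x:  V = E + x + x + x
Step 8: the rightmost non-terminal is E; apply E → V:  V = V + x + x + x
Step 9: the rightmost non-terminal is V; apply V → y:  V = y + x + x + x
Step 10: the rightmost non-terminal is V; apply V → x:  x = y + x + x + x

Final answer: S ⇒ V = E ⇒ V = E + V ⇒ V = E + x ⇒ V = E + V + x ⇒ V = E + x + x ⇒ V = E + V + x + x ⇒ V = E + x + x + x ⇒ V = V + x + x + x ⇒ V = y + x + x + x ⇒ x = y + x + x + x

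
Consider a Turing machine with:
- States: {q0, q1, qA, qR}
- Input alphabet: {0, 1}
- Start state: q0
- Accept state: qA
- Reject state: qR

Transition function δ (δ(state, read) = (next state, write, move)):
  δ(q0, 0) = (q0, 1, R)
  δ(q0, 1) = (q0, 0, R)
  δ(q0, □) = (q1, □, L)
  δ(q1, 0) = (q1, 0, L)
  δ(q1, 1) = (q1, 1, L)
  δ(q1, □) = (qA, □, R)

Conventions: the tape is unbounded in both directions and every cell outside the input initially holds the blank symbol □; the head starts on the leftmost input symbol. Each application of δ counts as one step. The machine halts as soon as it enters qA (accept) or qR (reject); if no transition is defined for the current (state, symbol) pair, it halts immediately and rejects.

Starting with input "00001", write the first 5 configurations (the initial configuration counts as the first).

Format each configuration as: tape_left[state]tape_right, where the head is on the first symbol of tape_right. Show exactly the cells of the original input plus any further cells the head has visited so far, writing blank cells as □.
Step 0: [q0]00001 (head at position 0)
Step 1: δ(q0, 0) = (q0, 1, R)  ⊢  1[q0]0001 (head at position 1)
Step 2: δ(q0, 0) = (q0, 1, R)  ⊢  11[q0]001 (head at position 2)
Step 3: δ(q0, 0) = (q0, 1, R)  ⊢  111[q0]01 (head at position 3)
Step 4: δ(q0, 0) = (q0, 1, R)  ⊢  1111[q0]1 (head at position 4)

Final answer: [q0]00001 ⊢ 1[q0]0001 ⊢ 11[q0]001 ⊢ 111[q0]01 ⊢ 1111[q0]1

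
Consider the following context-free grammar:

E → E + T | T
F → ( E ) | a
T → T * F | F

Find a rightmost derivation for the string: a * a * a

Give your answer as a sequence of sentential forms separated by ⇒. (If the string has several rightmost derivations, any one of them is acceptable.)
Start with E.
Step 1: the rightmost non-terminal is E; apply E → T:  T
Step 2: the rightmost non-terminal is T; apply T → T * F:  T * F
Step 3: the rightmost non-terminal is F; apply F → a:  T * a
Step 4: the rightmost non-terminal is T; apply T → T * F:  T * F * a
Step 5: the rightmost non-terminal is F; apply F → a:  T * a * a
Step 6: the rightmost non-terminal is T; apply T → F:  F * a * a
Step 7: the rightmost non-terminal is F; apply F → a:  a * a * a

Final answer: E ⇒ T ⇒ T * F ⇒ T * a ⇒ T * F * a ⇒ T * a * a ⇒ F * a * a ⇒ a * a * a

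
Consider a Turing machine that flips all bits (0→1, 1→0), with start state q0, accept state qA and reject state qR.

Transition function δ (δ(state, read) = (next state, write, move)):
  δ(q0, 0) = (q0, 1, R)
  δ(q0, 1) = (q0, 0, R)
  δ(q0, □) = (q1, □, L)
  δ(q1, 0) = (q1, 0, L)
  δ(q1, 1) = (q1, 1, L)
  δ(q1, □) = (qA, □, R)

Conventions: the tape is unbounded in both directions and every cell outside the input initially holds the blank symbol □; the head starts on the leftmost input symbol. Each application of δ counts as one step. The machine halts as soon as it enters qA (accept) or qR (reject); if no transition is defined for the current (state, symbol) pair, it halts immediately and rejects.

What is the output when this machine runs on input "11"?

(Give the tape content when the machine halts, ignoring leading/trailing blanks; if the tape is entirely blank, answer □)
Step 0: [q0]11 (head at position 0)
Step 1: δ(q0, 1) = (q0, 0, R)  ⊢  0[q0]1 (head at position 1)
Step 2: δ(q0, 1) = (q0, 0, R)  ⊢  00[q0]□ (head at position 2)
Step 3: δ(q0, □) = (q1, □, L)  ⊢  0[q1]0□ (head at position 1)
Step 4: δ(q1, 0) = (q1, 0, L)  ⊢  [q1]00□ (head at position 0)
Step 5: δ(q1, 0) = (q1, 0, L)  ⊢  [q1]□00□ (head at position -1)
Step 6: δ(q1, □) = (qA, □, R)  ⊢  □[qA]00□ (head at position 0)
The machine is in qA, so it halts and accepts.
Tape content when halted (ignoring surrounding blanks): 00

Final answer: Output: 00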